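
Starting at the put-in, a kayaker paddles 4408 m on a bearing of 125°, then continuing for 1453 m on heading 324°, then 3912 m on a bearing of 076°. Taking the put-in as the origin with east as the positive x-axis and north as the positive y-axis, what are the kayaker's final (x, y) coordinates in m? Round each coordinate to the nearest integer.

Leg 1 (125°, 4408 m): east 4408 sin 125° = 3610.82, north 4408 cos 125° = -2528.32
Leg 2 (324°, 1453 m): east 1453 sin 324° = -854.05, north 1453 cos 324° = 1175.50
Leg 3 (076°, 3912 m): east 3912 sin 76° = 3795.80, north 3912 cos 76° = 946.40
Summing: 6552.57 m east, -406.42 m north → (6553, -406).

(6553, -406)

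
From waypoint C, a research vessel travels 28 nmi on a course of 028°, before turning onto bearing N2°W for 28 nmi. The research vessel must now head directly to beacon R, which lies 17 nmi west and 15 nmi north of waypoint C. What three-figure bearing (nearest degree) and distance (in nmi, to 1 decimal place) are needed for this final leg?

Leg 1 (028°, 28 nmi): east 28 sin 28° = 13.15, north 28 cos 28° = 24.72
Leg 2 (N2°W, 28 nmi): east 28 sin 358° = -0.98, north 28 cos 358° = 27.98
Current position: (12.17, 52.71). Target: (-17, 15). Remaining: Δeast = -29.17, Δnorth = -37.71.
Bearing = atan2(-29.17, -37.71) mod 360° = 217.72°; distance = √((-29.17)² + (-37.71)²) = 47.670 nmi.

218°, 47.7 nmi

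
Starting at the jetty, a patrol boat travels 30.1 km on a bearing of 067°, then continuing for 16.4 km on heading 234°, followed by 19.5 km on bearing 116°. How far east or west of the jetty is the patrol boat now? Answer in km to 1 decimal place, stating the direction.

Leg 1 (067°, 30.1 km): east 30.1 sin 67° = 27.71, north 30.1 cos 67° = 11.76
Leg 2 (234°, 16.4 km): east 16.4 sin 234° = -13.27, north 16.4 cos 234° = -9.64
Leg 3 (116°, 19.5 km): east 19.5 sin 116° = 17.53, north 19.5 cos 116° = -8.55
Net east component: 31.97 km.

32.0 km east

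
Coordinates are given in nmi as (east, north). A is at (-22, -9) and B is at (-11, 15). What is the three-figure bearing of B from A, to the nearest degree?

Δeast = -11 − -22 = 11.00; Δnorth = 15 − -9 = 24.00.
Bearing = atan2(Δeast, Δnorth) mod 360° = 24.62° ≈ 025°.

025°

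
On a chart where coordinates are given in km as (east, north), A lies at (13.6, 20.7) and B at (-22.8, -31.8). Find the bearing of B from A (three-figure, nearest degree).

Δeast = -22.8 − 13.6 = -36.40; Δnorth = -31.8 − 20.7 = -52.50.
Bearing = atan2(Δeast, Δnorth) mod 360° = 214.73° ≈ 215°.

215°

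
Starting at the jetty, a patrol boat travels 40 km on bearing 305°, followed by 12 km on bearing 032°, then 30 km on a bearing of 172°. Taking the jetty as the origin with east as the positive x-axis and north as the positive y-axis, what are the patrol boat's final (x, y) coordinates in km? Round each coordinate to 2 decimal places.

Leg 1 (305°, 40 km): east 40 sin 305° = -32.77, north 40 cos 305° = 22.94
Leg 2 (032°, 12 km): east 12 sin 32° = 6.36, north 12 cos 32° = 10.18
Leg 3 (172°, 30 km): east 30 sin 172° = 4.18, north 30 cos 172° = -29.71
Summing: -22.23 km east, 3.41 km north → (-22.23, 3.41).

(-22.23, 3.41)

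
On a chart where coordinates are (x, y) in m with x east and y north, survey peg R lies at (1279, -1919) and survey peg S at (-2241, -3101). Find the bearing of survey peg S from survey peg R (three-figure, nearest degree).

Δeast = -2241 − 1279 = -3520.00; Δnorth = -3101 − -1919 = -1182.00.
Bearing = atan2(Δeast, Δnorth) mod 360° = 251.44° ≈ 251°.

251°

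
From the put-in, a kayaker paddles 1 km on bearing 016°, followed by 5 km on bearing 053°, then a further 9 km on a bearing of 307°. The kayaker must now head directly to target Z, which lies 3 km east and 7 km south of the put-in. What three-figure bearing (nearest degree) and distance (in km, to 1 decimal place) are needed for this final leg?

Leg 1 (016°, 1 km): east 1 sin 16° = 0.28, north 1 cos 16° = 0.96
Leg 2 (053°, 5 km): east 5 sin 53° = 3.99, north 5 cos 53° = 3.01
Leg 3 (307°, 9 km): east 9 sin 307° = -7.19, north 9 cos 307° = 5.42
Current position: (-2.92, 9.39). Target: (3, -7). Remaining: Δeast = 5.92, Δnorth = -16.39.
Bearing = atan2(5.92, -16.39) mod 360° = 160.14°; distance = √((5.92)² + (-16.39)²) = 17.423 km.

160°, 17.4 km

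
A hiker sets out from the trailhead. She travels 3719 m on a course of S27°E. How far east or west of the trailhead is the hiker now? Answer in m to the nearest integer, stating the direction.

1688 m east

Leg 1 (S27°E, 3719 m): east 3719 sin 153° = 1688.39, north 3719 cos 153° = -3313.65
Net east component: 1688.39 m.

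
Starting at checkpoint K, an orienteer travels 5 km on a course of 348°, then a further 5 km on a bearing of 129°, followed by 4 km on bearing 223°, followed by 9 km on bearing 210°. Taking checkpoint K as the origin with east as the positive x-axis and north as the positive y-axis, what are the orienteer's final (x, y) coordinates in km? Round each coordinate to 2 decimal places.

(-4.38, -8.98)

Leg 1 (348°, 5 km): east 5 sin 348° = -1.04, north 5 cos 348° = 4.89
Leg 2 (129°, 5 km): east 5 sin 129° = 3.89, north 5 cos 129° = -3.15
Leg 3 (223°, 4 km): east 4 sin 223° = -2.73, north 4 cos 223° = -2.93
Leg 4 (210°, 9 km): east 9 sin 210° = -4.50, north 9 cos 210° = -7.79
Summing: -4.38 km east, -8.98 km north → (-4.38, -8.98).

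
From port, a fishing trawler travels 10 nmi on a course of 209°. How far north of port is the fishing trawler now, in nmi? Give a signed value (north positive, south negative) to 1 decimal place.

Leg 1 (209°, 10 nmi): east 10 sin 209° = -4.85, north 10 cos 209° = -8.75
Net north component: -8.75 nmi.

-8.7 nmi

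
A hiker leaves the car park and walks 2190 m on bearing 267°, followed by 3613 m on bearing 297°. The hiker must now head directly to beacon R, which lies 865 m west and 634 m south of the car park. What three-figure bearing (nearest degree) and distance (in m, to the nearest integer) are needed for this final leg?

Leg 1 (267°, 2190 m): east 2190 sin 267° = -2187.00, north 2190 cos 267° = -114.62
Leg 2 (297°, 3613 m): east 3613 sin 297° = -3219.21, north 3613 cos 297° = 1640.27
Current position: (-5406.21, 1525.65). Target: (-865, -634). Remaining: Δeast = 4541.21, Δnorth = -2159.65.
Bearing = atan2(4541.21, -2159.65) mod 360° = 115.43°; distance = √((4541.21)² + (-2159.65)²) = 5028.582 m.

115°, 5029 m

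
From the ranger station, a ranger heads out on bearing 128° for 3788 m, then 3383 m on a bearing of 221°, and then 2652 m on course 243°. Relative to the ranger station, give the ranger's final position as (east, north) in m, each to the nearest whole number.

Leg 1 (128°, 3788 m): east 3788 sin 128° = 2984.98, north 3788 cos 128° = -2332.13
Leg 2 (221°, 3383 m): east 3383 sin 221° = -2219.45, north 3383 cos 221° = -2553.18
Leg 3 (243°, 2652 m): east 2652 sin 243° = -2362.95, north 2652 cos 243° = -1203.98
Summing: -1597.41 m east, -6089.29 m north → (-1597, -6089).

(-1597, -6089)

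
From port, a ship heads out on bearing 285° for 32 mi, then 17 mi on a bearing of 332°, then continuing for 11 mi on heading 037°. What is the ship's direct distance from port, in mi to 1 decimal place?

Leg 1 (285°, 32 mi): east 32 sin 285° = -30.91, north 32 cos 285° = 8.28
Leg 2 (332°, 17 mi): east 17 sin 332° = -7.98, north 17 cos 332° = 15.01
Leg 3 (037°, 11 mi): east 11 sin 37° = 6.62, north 11 cos 37° = 8.78
Net: -32.27 east, 32.08 north. Distance = √((-32.27)² + (32.08)²) = 45.501 mi.

45.5 mi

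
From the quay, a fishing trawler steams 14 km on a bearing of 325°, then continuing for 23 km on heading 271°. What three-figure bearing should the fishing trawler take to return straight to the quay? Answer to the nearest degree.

Leg 1 (325°, 14 km): east 14 sin 325° = -8.03, north 14 cos 325° = 11.47
Leg 2 (271°, 23 km): east 23 sin 271° = -23.00, north 23 cos 271° = 0.40
Net displacement: -31.03 east, 11.87 north. Direction back to start is (31.03, -11.87): bearing = atan2(31.03, -11.87) mod 360° = 110.93° ≈ 111°.

111°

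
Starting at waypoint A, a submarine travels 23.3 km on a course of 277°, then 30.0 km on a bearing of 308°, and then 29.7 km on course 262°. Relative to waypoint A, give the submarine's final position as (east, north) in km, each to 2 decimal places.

(-76.18, 17.18)

Leg 1 (277°, 23.3 km): east 23.3 sin 277° = -23.13, north 23.3 cos 277° = 2.84
Leg 2 (308°, 30.0 km): east 30.0 sin 308° = -23.64, north 30.0 cos 308° = 18.47
Leg 3 (262°, 29.7 km): east 29.7 sin 262° = -29.41, north 29.7 cos 262° = -4.13
Summing: -76.18 km east, 17.18 km north → (-76.18, 17.18).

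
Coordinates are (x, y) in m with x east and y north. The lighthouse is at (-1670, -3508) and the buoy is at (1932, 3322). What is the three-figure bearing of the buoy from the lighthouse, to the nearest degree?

Δeast = 1932 − -1670 = 3602.00; Δnorth = 3322 − -3508 = 6830.00.
Bearing = atan2(Δeast, Δnorth) mod 360° = 27.81° ≈ 028°.

028°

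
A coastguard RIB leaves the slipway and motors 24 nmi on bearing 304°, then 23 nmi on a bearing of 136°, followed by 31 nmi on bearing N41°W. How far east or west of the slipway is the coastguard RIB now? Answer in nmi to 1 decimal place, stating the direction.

Leg 1 (304°, 24 nmi): east 24 sin 304° = -19.90, north 24 cos 304° = 13.42
Leg 2 (136°, 23 nmi): east 23 sin 136° = 15.98, north 23 cos 136° = -16.54
Leg 3 (N41°W, 31 nmi): east 31 sin 319° = -20.34, north 31 cos 319° = 23.40
Net east component: -24.26 nmi.

24.3 nmi west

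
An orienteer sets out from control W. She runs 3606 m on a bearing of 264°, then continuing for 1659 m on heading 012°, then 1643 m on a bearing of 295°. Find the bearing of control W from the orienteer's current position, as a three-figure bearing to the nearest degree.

112°

Leg 1 (264°, 3606 m): east 3606 sin 264° = -3586.25, north 3606 cos 264° = -376.93
Leg 2 (012°, 1659 m): east 1659 sin 12° = 344.93, north 1659 cos 12° = 1622.75
Leg 3 (295°, 1643 m): east 1643 sin 295° = -1489.06, north 1643 cos 295° = 694.36
Net displacement: -4730.38 east, 1940.18 north. Direction back to start is (4730.38, -1940.18): bearing = atan2(4730.38, -1940.18) mod 360° = 112.30° ≈ 112°.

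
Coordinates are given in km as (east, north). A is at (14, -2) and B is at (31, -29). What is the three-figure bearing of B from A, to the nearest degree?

Δeast = 31 − 14 = 17.00; Δnorth = -29 − -2 = -27.00.
Bearing = atan2(Δeast, Δnorth) mod 360° = 147.80° ≈ 148°.

148°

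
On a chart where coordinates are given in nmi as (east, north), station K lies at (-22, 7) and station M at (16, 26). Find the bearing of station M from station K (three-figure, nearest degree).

Δeast = 16 − -22 = 38.00; Δnorth = 26 − 7 = 19.00.
Bearing = atan2(Δeast, Δnorth) mod 360° = 63.43° ≈ 063°.

063°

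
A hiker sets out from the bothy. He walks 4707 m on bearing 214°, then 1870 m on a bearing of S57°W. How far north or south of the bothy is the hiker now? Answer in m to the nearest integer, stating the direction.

4921 m south

Leg 1 (214°, 4707 m): east 4707 sin 214° = -2632.12, north 4707 cos 214° = -3902.28
Leg 2 (S57°W, 1870 m): east 1870 sin 237° = -1568.31, north 1870 cos 237° = -1018.47
Net north component: -4920.75 m.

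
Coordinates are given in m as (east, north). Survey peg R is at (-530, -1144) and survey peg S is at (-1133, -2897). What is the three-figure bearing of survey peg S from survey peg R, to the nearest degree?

Δeast = -1133 − -530 = -603.00; Δnorth = -2897 − -1144 = -1753.00.
Bearing = atan2(Δeast, Δnorth) mod 360° = 198.98° ≈ 199°.

199°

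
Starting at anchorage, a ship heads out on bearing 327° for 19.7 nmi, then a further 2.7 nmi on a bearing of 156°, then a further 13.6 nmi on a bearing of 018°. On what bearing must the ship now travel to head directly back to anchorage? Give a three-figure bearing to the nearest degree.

Leg 1 (327°, 19.7 nmi): east 19.7 sin 327° = -10.73, north 19.7 cos 327° = 16.52
Leg 2 (156°, 2.7 nmi): east 2.7 sin 156° = 1.10, north 2.7 cos 156° = -2.47
Leg 3 (018°, 13.6 nmi): east 13.6 sin 18° = 4.20, north 13.6 cos 18° = 12.93
Net displacement: -5.43 east, 26.99 north. Direction back to start is (5.43, -26.99): bearing = atan2(5.43, -26.99) mod 360° = 168.63° ≈ 169°.

169°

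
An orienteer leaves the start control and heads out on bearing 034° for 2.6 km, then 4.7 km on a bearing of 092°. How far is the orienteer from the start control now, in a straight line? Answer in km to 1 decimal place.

6.5 km

Leg 1 (034°, 2.6 km): east 2.6 sin 34° = 1.45, north 2.6 cos 34° = 2.16
Leg 2 (092°, 4.7 km): east 4.7 sin 92° = 4.70, north 4.7 cos 92° = -0.16
Net: 6.15 east, 1.99 north. Distance = √((6.15)² + (1.99)²) = 6.465 km.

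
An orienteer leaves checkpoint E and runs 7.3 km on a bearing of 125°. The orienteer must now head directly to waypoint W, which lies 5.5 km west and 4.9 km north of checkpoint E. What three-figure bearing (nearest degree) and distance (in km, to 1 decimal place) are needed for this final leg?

Leg 1 (125°, 7.3 km): east 7.3 sin 125° = 5.98, north 7.3 cos 125° = -4.19
Current position: (5.98, -4.19). Target: (-5.5, 4.9). Remaining: Δeast = -11.48, Δnorth = 9.09.
Bearing = atan2(-11.48, 9.09) mod 360° = 308.36°; distance = √((-11.48)² + (9.09)²) = 14.641 km.

308°, 14.6 km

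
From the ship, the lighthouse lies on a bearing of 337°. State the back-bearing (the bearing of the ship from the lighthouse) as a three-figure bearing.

157°

Back-bearing = 337° − 180° = 157°.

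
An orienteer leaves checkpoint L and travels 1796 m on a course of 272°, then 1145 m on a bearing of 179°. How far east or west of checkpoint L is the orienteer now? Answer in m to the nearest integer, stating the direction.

1775 m west

Leg 1 (272°, 1796 m): east 1796 sin 272° = -1794.91, north 1796 cos 272° = 62.68
Leg 2 (179°, 1145 m): east 1145 sin 179° = 19.98, north 1145 cos 179° = -1144.83
Net east component: -1774.92 m.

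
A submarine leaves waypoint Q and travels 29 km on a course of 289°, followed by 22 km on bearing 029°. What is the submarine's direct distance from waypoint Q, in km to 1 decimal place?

Leg 1 (289°, 29 km): east 29 sin 289° = -27.42, north 29 cos 289° = 9.44
Leg 2 (029°, 22 km): east 22 sin 29° = 10.67, north 22 cos 29° = 19.24
Net: -16.75 east, 28.68 north. Distance = √((-16.75)² + (28.68)²) = 33.218 km.

33.2 km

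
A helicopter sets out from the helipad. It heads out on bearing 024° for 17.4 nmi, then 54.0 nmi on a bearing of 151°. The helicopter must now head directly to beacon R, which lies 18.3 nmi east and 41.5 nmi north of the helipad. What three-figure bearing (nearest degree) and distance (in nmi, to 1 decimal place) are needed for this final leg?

348°, 74.4 nmi

Leg 1 (024°, 17.4 nmi): east 17.4 sin 24° = 7.08, north 17.4 cos 24° = 15.90
Leg 2 (151°, 54.0 nmi): east 54.0 sin 151° = 26.18, north 54.0 cos 151° = -47.23
Current position: (33.26, -31.33). Target: (18.3, 41.5). Remaining: Δeast = -14.96, Δnorth = 72.83.
Bearing = atan2(-14.96, 72.83) mod 360° = 348.40°; distance = √((-14.96)² + (72.83)²) = 74.354 nmi.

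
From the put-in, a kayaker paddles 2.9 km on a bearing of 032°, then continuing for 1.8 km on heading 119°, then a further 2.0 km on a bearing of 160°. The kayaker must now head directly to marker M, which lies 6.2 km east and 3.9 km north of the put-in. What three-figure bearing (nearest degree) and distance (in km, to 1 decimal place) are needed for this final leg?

030°, 4.8 km

Leg 1 (032°, 2.9 km): east 2.9 sin 32° = 1.54, north 2.9 cos 32° = 2.46
Leg 2 (119°, 1.8 km): east 1.8 sin 119° = 1.57, north 1.8 cos 119° = -0.87
Leg 3 (160°, 2.0 km): east 2.0 sin 160° = 0.68, north 2.0 cos 160° = -1.88
Current position: (3.80, -0.29). Target: (6.2, 3.9). Remaining: Δeast = 2.40, Δnorth = 4.19.
Bearing = atan2(2.40, 4.19) mod 360° = 29.84°; distance = √((2.40)² + (4.19)²) = 4.833 km.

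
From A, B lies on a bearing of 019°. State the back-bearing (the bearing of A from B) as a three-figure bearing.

Back-bearing = 019° + 180° = 199°.

199°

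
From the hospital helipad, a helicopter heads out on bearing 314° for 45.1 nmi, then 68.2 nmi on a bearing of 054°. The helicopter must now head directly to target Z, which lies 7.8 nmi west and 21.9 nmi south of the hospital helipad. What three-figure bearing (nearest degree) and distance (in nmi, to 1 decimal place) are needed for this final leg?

Leg 1 (314°, 45.1 nmi): east 45.1 sin 314° = -32.44, north 45.1 cos 314° = 31.33
Leg 2 (054°, 68.2 nmi): east 68.2 sin 54° = 55.17, north 68.2 cos 54° = 40.09
Current position: (22.73, 71.42). Target: (-7.8, -21.9). Remaining: Δeast = -30.53, Δnorth = -93.32.
Bearing = atan2(-30.53, -93.32) mod 360° = 198.12°; distance = √((-30.53)² + (-93.32)²) = 98.184 nmi.

198°, 98.2 nmi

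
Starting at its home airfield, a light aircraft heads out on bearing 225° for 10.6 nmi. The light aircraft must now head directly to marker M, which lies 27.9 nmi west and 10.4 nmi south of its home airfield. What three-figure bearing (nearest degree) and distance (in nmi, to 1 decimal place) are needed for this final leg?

262°, 20.6 nmi

Leg 1 (225°, 10.6 nmi): east 10.6 sin 225° = -7.50, north 10.6 cos 225° = -7.50
Current position: (-7.50, -7.50). Target: (-27.9, -10.4). Remaining: Δeast = -20.40, Δnorth = -2.90.
Bearing = atan2(-20.40, -2.90) mod 360° = 261.90°; distance = √((-20.40)² + (-2.90)²) = 20.610 nmi.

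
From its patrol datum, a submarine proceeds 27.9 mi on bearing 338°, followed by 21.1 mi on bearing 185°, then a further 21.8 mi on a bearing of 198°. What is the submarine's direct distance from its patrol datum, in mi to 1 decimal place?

24.8 mi

Leg 1 (338°, 27.9 mi): east 27.9 sin 338° = -10.45, north 27.9 cos 338° = 25.87
Leg 2 (185°, 21.1 mi): east 21.1 sin 185° = -1.84, north 21.1 cos 185° = -21.02
Leg 3 (198°, 21.8 mi): east 21.8 sin 198° = -6.74, north 21.8 cos 198° = -20.73
Net: -19.03 east, -15.88 north. Distance = √((-19.03)² + (-15.88)²) = 24.786 mi.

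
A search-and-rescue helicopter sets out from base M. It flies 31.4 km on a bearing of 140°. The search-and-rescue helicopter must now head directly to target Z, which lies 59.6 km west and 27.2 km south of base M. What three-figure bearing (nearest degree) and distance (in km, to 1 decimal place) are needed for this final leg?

Leg 1 (140°, 31.4 km): east 31.4 sin 140° = 20.18, north 31.4 cos 140° = -24.05
Current position: (20.18, -24.05). Target: (-59.6, -27.2). Remaining: Δeast = -79.78, Δnorth = -3.15.
Bearing = atan2(-79.78, -3.15) mod 360° = 267.74°; distance = √((-79.78)² + (-3.15)²) = 79.846 km.

268°, 79.8 km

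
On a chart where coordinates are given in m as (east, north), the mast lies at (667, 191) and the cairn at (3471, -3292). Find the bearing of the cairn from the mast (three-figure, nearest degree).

Δeast = 3471 − 667 = 2804.00; Δnorth = -3292 − 191 = -3483.00.
Bearing = atan2(Δeast, Δnorth) mod 360° = 141.16° ≈ 141°.

141°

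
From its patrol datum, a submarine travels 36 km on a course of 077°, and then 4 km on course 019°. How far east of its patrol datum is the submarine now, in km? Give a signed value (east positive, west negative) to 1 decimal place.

36.4 km

Leg 1 (077°, 36 km): east 36 sin 77° = 35.08, north 36 cos 77° = 8.10
Leg 2 (019°, 4 km): east 4 sin 19° = 1.30, north 4 cos 19° = 3.78
Net east component: 36.38 km.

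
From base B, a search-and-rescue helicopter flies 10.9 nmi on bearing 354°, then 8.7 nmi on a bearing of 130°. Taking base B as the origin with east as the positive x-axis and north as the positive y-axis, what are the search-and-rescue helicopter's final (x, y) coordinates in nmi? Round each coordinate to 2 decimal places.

(5.53, 5.25)

Leg 1 (354°, 10.9 nmi): east 10.9 sin 354° = -1.14, north 10.9 cos 354° = 10.84
Leg 2 (130°, 8.7 nmi): east 8.7 sin 130° = 6.66, north 8.7 cos 130° = -5.59
Summing: 5.53 nmi east, 5.25 nmi north → (5.53, 5.25).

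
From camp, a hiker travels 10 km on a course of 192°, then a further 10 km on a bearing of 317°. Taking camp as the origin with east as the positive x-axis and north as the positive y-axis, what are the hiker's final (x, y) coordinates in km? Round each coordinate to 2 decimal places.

Leg 1 (192°, 10 km): east 10 sin 192° = -2.08, north 10 cos 192° = -9.78
Leg 2 (317°, 10 km): east 10 sin 317° = -6.82, north 10 cos 317° = 7.31
Summing: -8.90 km east, -2.47 km north → (-8.90, -2.47).

(-8.90, -2.47)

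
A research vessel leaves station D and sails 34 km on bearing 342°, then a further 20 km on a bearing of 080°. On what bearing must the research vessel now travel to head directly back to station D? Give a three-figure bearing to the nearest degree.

Leg 1 (342°, 34 km): east 34 sin 342° = -10.51, north 34 cos 342° = 32.34
Leg 2 (080°, 20 km): east 20 sin 80° = 19.70, north 20 cos 80° = 3.47
Net displacement: 9.19 east, 35.81 north. Direction back to start is (-9.19, -35.81): bearing = atan2(-9.19, -35.81) mod 360° = 194.39° ≈ 194°.

194°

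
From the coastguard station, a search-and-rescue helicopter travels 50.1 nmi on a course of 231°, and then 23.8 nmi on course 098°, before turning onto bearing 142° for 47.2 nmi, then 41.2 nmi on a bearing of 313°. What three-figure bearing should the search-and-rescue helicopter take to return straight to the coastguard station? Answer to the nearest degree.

021°

Leg 1 (231°, 50.1 nmi): east 50.1 sin 231° = -38.94, north 50.1 cos 231° = -31.53
Leg 2 (098°, 23.8 nmi): east 23.8 sin 98° = 23.57, north 23.8 cos 98° = -3.31
Leg 3 (142°, 47.2 nmi): east 47.2 sin 142° = 29.06, north 47.2 cos 142° = -37.19
Leg 4 (313°, 41.2 nmi): east 41.2 sin 313° = -30.13, north 41.2 cos 313° = 28.10
Net displacement: -16.44 east, -43.94 north. Direction back to start is (16.44, 43.94): bearing = atan2(16.44, 43.94) mod 360° = 20.51° ≈ 021°.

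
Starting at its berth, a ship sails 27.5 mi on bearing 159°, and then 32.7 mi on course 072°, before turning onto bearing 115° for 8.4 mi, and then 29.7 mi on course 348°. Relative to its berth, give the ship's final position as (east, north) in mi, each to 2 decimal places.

Leg 1 (159°, 27.5 mi): east 27.5 sin 159° = 9.86, north 27.5 cos 159° = -25.67
Leg 2 (072°, 32.7 mi): east 32.7 sin 72° = 31.10, north 32.7 cos 72° = 10.10
Leg 3 (115°, 8.4 mi): east 8.4 sin 115° = 7.61, north 8.4 cos 115° = -3.55
Leg 4 (348°, 29.7 mi): east 29.7 sin 348° = -6.17, north 29.7 cos 348° = 29.05
Summing: 42.39 mi east, 9.93 mi north → (42.39, 9.93).

(42.39, 9.93)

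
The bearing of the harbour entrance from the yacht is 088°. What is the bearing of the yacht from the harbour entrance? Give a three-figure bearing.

Back-bearing = 088° + 180° = 268°.

268°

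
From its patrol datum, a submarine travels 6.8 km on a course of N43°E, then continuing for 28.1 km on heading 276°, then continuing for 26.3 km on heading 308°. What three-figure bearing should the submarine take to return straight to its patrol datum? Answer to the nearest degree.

119°

Leg 1 (N43°E, 6.8 km): east 6.8 sin 43° = 4.64, north 6.8 cos 43° = 4.97
Leg 2 (276°, 28.1 km): east 28.1 sin 276° = -27.95, north 28.1 cos 276° = 2.94
Leg 3 (308°, 26.3 km): east 26.3 sin 308° = -20.72, north 26.3 cos 308° = 16.19
Net displacement: -44.03 east, 24.10 north. Direction back to start is (44.03, -24.10): bearing = atan2(44.03, -24.10) mod 360° = 118.69° ≈ 119°.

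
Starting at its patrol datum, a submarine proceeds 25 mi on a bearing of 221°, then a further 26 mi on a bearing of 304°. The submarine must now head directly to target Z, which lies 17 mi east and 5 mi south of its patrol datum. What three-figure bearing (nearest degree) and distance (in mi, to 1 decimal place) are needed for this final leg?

Leg 1 (221°, 25 mi): east 25 sin 221° = -16.40, north 25 cos 221° = -18.87
Leg 2 (304°, 26 mi): east 26 sin 304° = -21.55, north 26 cos 304° = 14.54
Current position: (-37.96, -4.33). Target: (17, -5). Remaining: Δeast = 54.96, Δnorth = -0.67.
Bearing = atan2(54.96, -0.67) mod 360° = 90.70°; distance = √((54.96)² + (-0.67)²) = 54.961 mi.

091°, 55.0 mi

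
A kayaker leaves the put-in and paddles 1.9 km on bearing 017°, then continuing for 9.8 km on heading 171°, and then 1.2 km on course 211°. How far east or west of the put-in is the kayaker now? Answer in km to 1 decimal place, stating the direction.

1.5 km east

Leg 1 (017°, 1.9 km): east 1.9 sin 17° = 0.56, north 1.9 cos 17° = 1.82
Leg 2 (171°, 9.8 km): east 9.8 sin 171° = 1.53, north 9.8 cos 171° = -9.68
Leg 3 (211°, 1.2 km): east 1.2 sin 211° = -0.62, north 1.2 cos 211° = -1.03
Net east component: 1.47 km.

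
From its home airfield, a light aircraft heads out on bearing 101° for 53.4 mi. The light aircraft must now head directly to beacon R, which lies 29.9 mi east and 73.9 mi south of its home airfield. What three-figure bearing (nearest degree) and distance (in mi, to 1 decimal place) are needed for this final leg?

199°, 67.6 mi

Leg 1 (101°, 53.4 mi): east 53.4 sin 101° = 52.42, north 53.4 cos 101° = -10.19
Current position: (52.42, -10.19). Target: (29.9, -73.9). Remaining: Δeast = -22.52, Δnorth = -63.71.
Bearing = atan2(-22.52, -63.71) mod 360° = 199.47°; distance = √((-22.52)² + (-63.71)²) = 67.573 mi.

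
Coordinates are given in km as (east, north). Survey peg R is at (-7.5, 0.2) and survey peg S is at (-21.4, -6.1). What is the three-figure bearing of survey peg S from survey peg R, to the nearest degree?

246°

Δeast = -21.4 − -7.5 = -13.90; Δnorth = -6.1 − 0.2 = -6.30.
Bearing = atan2(Δeast, Δnorth) mod 360° = 245.62° ≈ 246°.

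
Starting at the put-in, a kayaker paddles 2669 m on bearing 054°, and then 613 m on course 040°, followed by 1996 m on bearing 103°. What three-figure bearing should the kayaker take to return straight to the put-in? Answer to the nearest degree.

251°

Leg 1 (054°, 2669 m): east 2669 sin 54° = 2159.27, north 2669 cos 54° = 1568.80
Leg 2 (040°, 613 m): east 613 sin 40° = 394.03, north 613 cos 40° = 469.59
Leg 3 (103°, 1996 m): east 1996 sin 103° = 1944.84, north 1996 cos 103° = -449.00
Net displacement: 4498.14 east, 1589.38 north. Direction back to start is (-4498.14, -1589.38): bearing = atan2(-4498.14, -1589.38) mod 360° = 250.54° ≈ 251°.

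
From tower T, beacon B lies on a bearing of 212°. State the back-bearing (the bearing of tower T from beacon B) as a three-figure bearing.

032°

Back-bearing = 212° − 180° = 032°.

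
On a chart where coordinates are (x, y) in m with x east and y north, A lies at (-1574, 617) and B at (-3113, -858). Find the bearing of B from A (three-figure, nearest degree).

226°

Δeast = -3113 − -1574 = -1539.00; Δnorth = -858 − 617 = -1475.00.
Bearing = atan2(Δeast, Δnorth) mod 360° = 226.22° ≈ 226°.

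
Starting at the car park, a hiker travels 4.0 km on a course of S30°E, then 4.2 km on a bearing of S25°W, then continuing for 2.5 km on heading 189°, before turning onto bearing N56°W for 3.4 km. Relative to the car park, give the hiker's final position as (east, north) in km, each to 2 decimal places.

(-2.98, -7.84)

Leg 1 (S30°E, 4.0 km): east 4.0 sin 150° = 2.00, north 4.0 cos 150° = -3.46
Leg 2 (S25°W, 4.2 km): east 4.2 sin 205° = -1.77, north 4.2 cos 205° = -3.81
Leg 3 (189°, 2.5 km): east 2.5 sin 189° = -0.39, north 2.5 cos 189° = -2.47
Leg 4 (N56°W, 3.4 km): east 3.4 sin 304° = -2.82, north 3.4 cos 304° = 1.90
Summing: -2.98 km east, -7.84 km north → (-2.98, -7.84).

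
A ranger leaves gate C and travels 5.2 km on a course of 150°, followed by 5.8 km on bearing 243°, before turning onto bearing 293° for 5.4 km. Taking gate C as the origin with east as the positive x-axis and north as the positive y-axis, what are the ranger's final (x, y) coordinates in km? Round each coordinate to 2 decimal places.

Leg 1 (150°, 5.2 km): east 5.2 sin 150° = 2.60, north 5.2 cos 150° = -4.50
Leg 2 (243°, 5.8 km): east 5.8 sin 243° = -5.17, north 5.8 cos 243° = -2.63
Leg 3 (293°, 5.4 km): east 5.4 sin 293° = -4.97, north 5.4 cos 293° = 2.11
Summing: -7.54 km east, -5.03 km north → (-7.54, -5.03).

(-7.54, -5.03)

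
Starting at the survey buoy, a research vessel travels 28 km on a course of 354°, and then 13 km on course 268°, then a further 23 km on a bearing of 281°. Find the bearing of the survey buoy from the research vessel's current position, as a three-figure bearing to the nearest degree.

130°

Leg 1 (354°, 28 km): east 28 sin 354° = -2.93, north 28 cos 354° = 27.85
Leg 2 (268°, 13 km): east 13 sin 268° = -12.99, north 13 cos 268° = -0.45
Leg 3 (281°, 23 km): east 23 sin 281° = -22.58, north 23 cos 281° = 4.39
Net displacement: -38.50 east, 31.78 north. Direction back to start is (38.50, -31.78): bearing = atan2(38.50, -31.78) mod 360° = 129.54° ≈ 130°.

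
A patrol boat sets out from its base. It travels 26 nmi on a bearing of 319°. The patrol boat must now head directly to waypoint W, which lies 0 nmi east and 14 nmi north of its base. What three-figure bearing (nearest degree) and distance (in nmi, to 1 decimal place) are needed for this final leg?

108°, 18.0 nmi

Leg 1 (319°, 26 nmi): east 26 sin 319° = -17.06, north 26 cos 319° = 19.62
Current position: (-17.06, 19.62). Target: (0, 14). Remaining: Δeast = 17.06, Δnorth = -5.62.
Bearing = atan2(17.06, -5.62) mod 360° = 108.24°; distance = √((17.06)² + (-5.62)²) = 17.960 nmi.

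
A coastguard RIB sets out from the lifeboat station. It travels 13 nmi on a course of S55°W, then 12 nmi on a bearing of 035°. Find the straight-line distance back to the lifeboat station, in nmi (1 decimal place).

Leg 1 (S55°W, 13 nmi): east 13 sin 235° = -10.65, north 13 cos 235° = -7.46
Leg 2 (035°, 12 nmi): east 12 sin 35° = 6.88, north 12 cos 35° = 9.83
Net: -3.77 east, 2.37 north. Distance = √((-3.77)² + (2.37)²) = 4.452 nmi.

4.5 nmi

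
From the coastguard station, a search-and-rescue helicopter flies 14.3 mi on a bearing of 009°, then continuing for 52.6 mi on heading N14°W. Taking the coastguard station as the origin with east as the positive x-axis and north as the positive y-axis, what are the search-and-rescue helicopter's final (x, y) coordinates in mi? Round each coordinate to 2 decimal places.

(-10.49, 65.16)

Leg 1 (009°, 14.3 mi): east 14.3 sin 9° = 2.24, north 14.3 cos 9° = 14.12
Leg 2 (N14°W, 52.6 mi): east 52.6 sin 346° = -12.73, north 52.6 cos 346° = 51.04
Summing: -10.49 mi east, 65.16 mi north → (-10.49, 65.16).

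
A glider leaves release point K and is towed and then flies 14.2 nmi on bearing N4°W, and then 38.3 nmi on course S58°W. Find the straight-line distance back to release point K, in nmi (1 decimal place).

34.0 nmi

Leg 1 (N4°W, 14.2 nmi): east 14.2 sin 356° = -0.99, north 14.2 cos 356° = 14.17
Leg 2 (S58°W, 38.3 nmi): east 38.3 sin 238° = -32.48, north 38.3 cos 238° = -20.30
Net: -33.47 east, -6.13 north. Distance = √((-33.47)² + (-6.13)²) = 34.028 nmi.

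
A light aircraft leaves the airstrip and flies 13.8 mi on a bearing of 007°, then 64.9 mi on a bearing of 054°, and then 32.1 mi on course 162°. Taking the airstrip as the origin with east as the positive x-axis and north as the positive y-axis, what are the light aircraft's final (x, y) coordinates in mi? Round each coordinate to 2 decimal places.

Leg 1 (007°, 13.8 mi): east 13.8 sin 7° = 1.68, north 13.8 cos 7° = 13.70
Leg 2 (054°, 64.9 mi): east 64.9 sin 54° = 52.51, north 64.9 cos 54° = 38.15
Leg 3 (162°, 32.1 mi): east 32.1 sin 162° = 9.92, north 32.1 cos 162° = -30.53
Summing: 64.11 mi east, 21.32 mi north → (64.11, 21.32).

(64.11, 21.32)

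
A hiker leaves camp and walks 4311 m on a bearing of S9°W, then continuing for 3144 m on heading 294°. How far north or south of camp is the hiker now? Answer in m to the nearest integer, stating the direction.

Leg 1 (S9°W, 4311 m): east 4311 sin 189° = -674.39, north 4311 cos 189° = -4257.92
Leg 2 (294°, 3144 m): east 3144 sin 294° = -2872.19, north 3144 cos 294° = 1278.78
Net north component: -2979.14 m.

2979 m south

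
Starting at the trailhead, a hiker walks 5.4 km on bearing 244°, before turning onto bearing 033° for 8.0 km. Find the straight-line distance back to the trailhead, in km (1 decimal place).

4.4 km

Leg 1 (244°, 5.4 km): east 5.4 sin 244° = -4.85, north 5.4 cos 244° = -2.37
Leg 2 (033°, 8.0 km): east 8.0 sin 33° = 4.36, north 8.0 cos 33° = 6.71
Net: -0.50 east, 4.34 north. Distance = √((-0.50)² + (4.34)²) = 4.370 km.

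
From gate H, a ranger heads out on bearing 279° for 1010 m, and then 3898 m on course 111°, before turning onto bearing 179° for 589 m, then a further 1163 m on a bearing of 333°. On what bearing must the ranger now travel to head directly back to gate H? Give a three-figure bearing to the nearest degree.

290°

Leg 1 (279°, 1010 m): east 1010 sin 279° = -997.57, north 1010 cos 279° = 158.00
Leg 2 (111°, 3898 m): east 3898 sin 111° = 3639.10, north 3898 cos 111° = -1396.92
Leg 3 (179°, 589 m): east 589 sin 179° = 10.28, north 589 cos 179° = -588.91
Leg 4 (333°, 1163 m): east 1163 sin 333° = -527.99, north 1163 cos 333° = 1036.24
Net displacement: 2123.82 east, -791.59 north. Direction back to start is (-2123.82, 791.59): bearing = atan2(-2123.82, 791.59) mod 360° = 290.44° ≈ 290°.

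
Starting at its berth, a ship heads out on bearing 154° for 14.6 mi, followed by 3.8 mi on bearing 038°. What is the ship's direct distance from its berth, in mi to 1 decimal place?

13.4 mi

Leg 1 (154°, 14.6 mi): east 14.6 sin 154° = 6.40, north 14.6 cos 154° = -13.12
Leg 2 (038°, 3.8 mi): east 3.8 sin 38° = 2.34, north 3.8 cos 38° = 2.99
Net: 8.74 east, -10.13 north. Distance = √((8.74)² + (-10.13)²) = 13.378 mi.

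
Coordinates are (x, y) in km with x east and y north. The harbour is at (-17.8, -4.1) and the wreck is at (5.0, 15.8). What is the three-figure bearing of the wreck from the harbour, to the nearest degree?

049°

Δeast = 5.0 − -17.8 = 22.80; Δnorth = 15.8 − -4.1 = 19.90.
Bearing = atan2(Δeast, Δnorth) mod 360° = 48.89° ≈ 049°.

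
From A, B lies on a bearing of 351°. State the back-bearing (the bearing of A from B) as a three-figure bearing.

171°

Back-bearing = 351° − 180° = 171°.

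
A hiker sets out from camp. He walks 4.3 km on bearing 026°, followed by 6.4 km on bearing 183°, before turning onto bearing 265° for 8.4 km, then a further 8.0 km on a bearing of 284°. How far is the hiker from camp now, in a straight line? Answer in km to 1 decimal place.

14.6 km

Leg 1 (026°, 4.3 km): east 4.3 sin 26° = 1.88, north 4.3 cos 26° = 3.86
Leg 2 (183°, 6.4 km): east 6.4 sin 183° = -0.33, north 6.4 cos 183° = -6.39
Leg 3 (265°, 8.4 km): east 8.4 sin 265° = -8.37, north 8.4 cos 265° = -0.73
Leg 4 (284°, 8.0 km): east 8.0 sin 284° = -7.76, north 8.0 cos 284° = 1.94
Net: -14.58 east, -1.32 north. Distance = √((-14.58)² + (-1.32)²) = 14.640 km.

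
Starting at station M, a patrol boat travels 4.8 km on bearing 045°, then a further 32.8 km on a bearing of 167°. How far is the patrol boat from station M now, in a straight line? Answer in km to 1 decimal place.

Leg 1 (045°, 4.8 km): east 4.8 sin 45° = 3.39, north 4.8 cos 45° = 3.39
Leg 2 (167°, 32.8 km): east 32.8 sin 167° = 7.38, north 32.8 cos 167° = -31.96
Net: 10.77 east, -28.57 north. Distance = √((10.77)² + (-28.57)²) = 30.529 km.

30.5 km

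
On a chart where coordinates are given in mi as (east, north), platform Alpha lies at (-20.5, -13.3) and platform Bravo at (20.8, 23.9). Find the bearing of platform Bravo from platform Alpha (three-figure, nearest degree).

048°

Δeast = 20.8 − -20.5 = 41.30; Δnorth = 23.9 − -13.3 = 37.20.
Bearing = atan2(Δeast, Δnorth) mod 360° = 47.99° ≈ 048°.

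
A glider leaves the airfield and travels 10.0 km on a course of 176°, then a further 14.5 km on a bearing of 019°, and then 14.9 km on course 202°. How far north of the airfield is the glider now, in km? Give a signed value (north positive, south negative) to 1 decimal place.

Leg 1 (176°, 10.0 km): east 10.0 sin 176° = 0.70, north 10.0 cos 176° = -9.98
Leg 2 (019°, 14.5 km): east 14.5 sin 19° = 4.72, north 14.5 cos 19° = 13.71
Leg 3 (202°, 14.9 km): east 14.9 sin 202° = -5.58, north 14.9 cos 202° = -13.82
Net north component: -10.08 km.

-10.1 km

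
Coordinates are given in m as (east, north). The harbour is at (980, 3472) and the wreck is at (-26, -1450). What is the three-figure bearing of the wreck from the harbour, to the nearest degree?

192°

Δeast = -26 − 980 = -1006.00; Δnorth = -1450 − 3472 = -4922.00.
Bearing = atan2(Δeast, Δnorth) mod 360° = 191.55° ≈ 192°.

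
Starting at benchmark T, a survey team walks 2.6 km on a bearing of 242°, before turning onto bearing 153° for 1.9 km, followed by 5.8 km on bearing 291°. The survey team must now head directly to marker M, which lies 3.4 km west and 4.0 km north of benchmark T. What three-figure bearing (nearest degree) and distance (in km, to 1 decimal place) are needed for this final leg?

Leg 1 (242°, 2.6 km): east 2.6 sin 242° = -2.30, north 2.6 cos 242° = -1.22
Leg 2 (153°, 1.9 km): east 1.9 sin 153° = 0.86, north 1.9 cos 153° = -1.69
Leg 3 (291°, 5.8 km): east 5.8 sin 291° = -5.41, north 5.8 cos 291° = 2.08
Current position: (-6.85, -0.84). Target: (-3.4, 4.0). Remaining: Δeast = 3.45, Δnorth = 4.84.
Bearing = atan2(3.45, 4.84) mod 360° = 35.49°; distance = √((3.45)² + (4.84)²) = 5.938 km.

035°, 5.9 km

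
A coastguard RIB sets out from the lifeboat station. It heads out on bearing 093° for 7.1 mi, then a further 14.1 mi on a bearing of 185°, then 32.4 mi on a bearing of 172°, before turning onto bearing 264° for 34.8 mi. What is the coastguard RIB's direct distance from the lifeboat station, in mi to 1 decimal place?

Leg 1 (093°, 7.1 mi): east 7.1 sin 93° = 7.09, north 7.1 cos 93° = -0.37
Leg 2 (185°, 14.1 mi): east 14.1 sin 185° = -1.23, north 14.1 cos 185° = -14.05
Leg 3 (172°, 32.4 mi): east 32.4 sin 172° = 4.51, north 32.4 cos 172° = -32.08
Leg 4 (264°, 34.8 mi): east 34.8 sin 264° = -34.61, north 34.8 cos 264° = -3.64
Net: -24.24 east, -50.14 north. Distance = √((-24.24)² + (-50.14)²) = 55.692 mi.

55.7 mi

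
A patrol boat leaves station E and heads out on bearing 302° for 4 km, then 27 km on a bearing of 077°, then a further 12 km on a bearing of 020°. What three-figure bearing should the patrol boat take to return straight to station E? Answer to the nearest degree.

Leg 1 (302°, 4 km): east 4 sin 302° = -3.39, north 4 cos 302° = 2.12
Leg 2 (077°, 27 km): east 27 sin 77° = 26.31, north 27 cos 77° = 6.07
Leg 3 (020°, 12 km): east 12 sin 20° = 4.10, north 12 cos 20° = 11.28
Net displacement: 27.02 east, 19.47 north. Direction back to start is (-27.02, -19.47): bearing = atan2(-27.02, -19.47) mod 360° = 234.22° ≈ 234°.

234°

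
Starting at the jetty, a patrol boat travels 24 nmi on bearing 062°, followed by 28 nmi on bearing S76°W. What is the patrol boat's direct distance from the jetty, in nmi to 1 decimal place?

7.5 nmi

Leg 1 (062°, 24 nmi): east 24 sin 62° = 21.19, north 24 cos 62° = 11.27
Leg 2 (S76°W, 28 nmi): east 28 sin 256° = -27.17, north 28 cos 256° = -6.77
Net: -5.98 east, 4.49 north. Distance = √((-5.98)² + (4.49)²) = 7.478 nmi.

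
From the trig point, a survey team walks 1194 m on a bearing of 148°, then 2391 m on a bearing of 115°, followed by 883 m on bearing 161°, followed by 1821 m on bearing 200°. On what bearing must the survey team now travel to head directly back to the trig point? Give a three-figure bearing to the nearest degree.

Leg 1 (148°, 1194 m): east 1194 sin 148° = 632.72, north 1194 cos 148° = -1012.57
Leg 2 (115°, 2391 m): east 2391 sin 115° = 2166.98, north 2391 cos 115° = -1010.48
Leg 3 (161°, 883 m): east 883 sin 161° = 287.48, north 883 cos 161° = -834.89
Leg 4 (200°, 1821 m): east 1821 sin 200° = -622.82, north 1821 cos 200° = -1711.18
Net displacement: 2464.36 east, -4569.12 north. Direction back to start is (-2464.36, 4569.12): bearing = atan2(-2464.36, 4569.12) mod 360° = 331.66° ≈ 332°.

332°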